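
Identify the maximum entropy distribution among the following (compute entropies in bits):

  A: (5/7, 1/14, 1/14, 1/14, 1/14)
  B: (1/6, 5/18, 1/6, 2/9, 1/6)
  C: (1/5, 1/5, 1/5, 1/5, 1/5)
C

For a discrete distribution over n outcomes, entropy is maximized by the uniform distribution.

Computing entropies:
H(A) = 1.4345 bits
H(B) = 2.2880 bits
H(C) = 2.3219 bits

The uniform distribution (where all probabilities equal 1/5) achieves the maximum entropy of log_2(5) = 2.3219 bits.

Distribution C has the highest entropy.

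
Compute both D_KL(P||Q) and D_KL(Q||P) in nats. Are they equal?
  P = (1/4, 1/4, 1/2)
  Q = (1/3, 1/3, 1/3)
D_KL(P||Q) = 0.0589, D_KL(Q||P) = 0.0566

KL divergence is not symmetric: D_KL(P||Q) ≠ D_KL(Q||P) in general.

D_KL(P||Q) = 0.0589 nats
D_KL(Q||P) = 0.0566 nats

No, they are not equal!

This asymmetry is why KL divergence is not a true distance metric.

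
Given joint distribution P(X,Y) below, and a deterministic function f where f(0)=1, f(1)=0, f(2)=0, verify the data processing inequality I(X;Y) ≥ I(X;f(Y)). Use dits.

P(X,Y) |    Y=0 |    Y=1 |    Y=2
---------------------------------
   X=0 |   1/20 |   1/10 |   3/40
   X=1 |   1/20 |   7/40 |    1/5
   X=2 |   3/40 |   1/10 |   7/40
I(X;Y) = 0.0080, I(X;f(Y)) = 0.0038, inequality holds: 0.0080 ≥ 0.0038

Data Processing Inequality: For any Markov chain X → Y → Z, we have I(X;Y) ≥ I(X;Z).

Here Z = f(Y) is a deterministic function of Y, forming X → Y → Z.

Original I(X;Y) = 0.0080 dits

After applying f:
P(X,Z) where Z=f(Y):
- P(X,Z=0) = P(X,Y=1) + P(X,Y=2)
- P(X,Z=1) = P(X,Y=0)

I(X;Z) = I(X;f(Y)) = 0.0038 dits

Verification: 0.0080 ≥ 0.0038 ✓

Information cannot be created by processing; the function f can only lose information about X.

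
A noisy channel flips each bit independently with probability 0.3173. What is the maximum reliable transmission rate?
0.0986 bits

For a binary symmetric channel (BSC) with error probability p:
Capacity C = 1 - H(p) bits per symbol

where H(p) = -p log₂(p) - (1-p) log₂(1-p) is the binary entropy function.

H(0.3173) = 0.9014 bits
C = 1 - 0.9014 = 0.0986 bits per symbol

This means we can reliably transmit up to 0.0986 bits of information per channel use.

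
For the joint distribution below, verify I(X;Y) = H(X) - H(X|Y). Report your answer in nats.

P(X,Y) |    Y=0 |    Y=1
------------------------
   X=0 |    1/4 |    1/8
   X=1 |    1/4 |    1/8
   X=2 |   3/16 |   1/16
I(X;Y) = 0.0031 nats

Mutual information has multiple equivalent forms:
- I(X;Y) = H(X) - H(X|Y)
- I(X;Y) = H(Y) - H(Y|X)
- I(X;Y) = H(X) + H(Y) - H(X,Y)

Computing all quantities:
H(X) = 1.0822, H(Y) = 0.6211, H(X,Y) = 1.7002
H(X|Y) = 1.0791, H(Y|X) = 0.6180

Verification:
H(X) - H(X|Y) = 1.0822 - 1.0791 = 0.0031
H(Y) - H(Y|X) = 0.6211 - 0.6180 = 0.0031
H(X) + H(Y) - H(X,Y) = 1.0822 + 0.6211 - 1.7002 = 0.0031

All forms give I(X;Y) = 0.0031 nats. ✓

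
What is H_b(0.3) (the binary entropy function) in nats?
0.6109 nats

The binary entropy function is:
H(p) = -p log(p) - (1-p) log(1-p)

H(0.3) = -0.3 × log_e(0.3) - 0.7 × log_e(0.7)
H(0.3) = 0.6109 nats

Note: Binary entropy is maximized at p=0.5 (H=1 bit) and minimized at p=0 or p=1 (H=0).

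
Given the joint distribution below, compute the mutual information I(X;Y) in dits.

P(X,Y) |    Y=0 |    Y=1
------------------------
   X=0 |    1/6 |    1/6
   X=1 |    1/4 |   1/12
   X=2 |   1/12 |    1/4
0.0379 dits

Mutual information: I(X;Y) = H(X) + H(Y) - H(X,Y)

Marginals:
P(X) = (1/3, 1/3, 1/3), H(X) = 0.4771 dits
P(Y) = (1/2, 1/2), H(Y) = 0.3010 dits

Joint entropy: H(X,Y) = 0.7403 dits

I(X;Y) = 0.4771 + 0.3010 - 0.7403 = 0.0379 dits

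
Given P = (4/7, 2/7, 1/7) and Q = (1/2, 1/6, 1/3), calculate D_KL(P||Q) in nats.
0.1093 nats

KL divergence: D_KL(P||Q) = Σ p(x) log(p(x)/q(x))

Computing term by term:
  x=0: 4/7 × log_e[(4/7)/(1/2)] = 4/7 × 0.1335 = 0.0763
  x=1: 2/7 × log_e[(2/7)/(1/6)] = 2/7 × 0.5390 = 0.1540
  x=2: 1/7 × log_e[(1/7)/(1/3)] = 1/7 × -0.8473 = -0.1210

D_KL(P||Q) = 0.1093 nats

Note: KL divergence is always non-negative and equals 0 iff P = Q.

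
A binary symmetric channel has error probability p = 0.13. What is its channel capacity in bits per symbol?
0.4426 bits

For a binary symmetric channel (BSC) with error probability p:
Capacity C = 1 - H(p) bits per symbol

where H(p) = -p log₂(p) - (1-p) log₂(1-p) is the binary entropy function.

H(0.13) = 0.5574 bits
C = 1 - 0.5574 = 0.4426 bits per symbol

This means we can reliably transmit up to 0.4426 bits of information per channel use.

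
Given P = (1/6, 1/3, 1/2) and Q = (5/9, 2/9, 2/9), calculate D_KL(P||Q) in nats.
0.3400 nats

KL divergence: D_KL(P||Q) = Σ p(x) log(p(x)/q(x))

Computing term by term:
  x=0: 1/6 × log_e[(1/6)/(5/9)] = 1/6 × -1.2040 = -0.2007
  x=1: 1/3 × log_e[(1/3)/(2/9)] = 1/3 × 0.4055 = 0.1352
  x=2: 1/2 × log_e[(1/2)/(2/9)] = 1/2 × 0.8109 = 0.4055

D_KL(P||Q) = 0.3400 nats

Note: KL divergence is always non-negative and equals 0 iff P = Q.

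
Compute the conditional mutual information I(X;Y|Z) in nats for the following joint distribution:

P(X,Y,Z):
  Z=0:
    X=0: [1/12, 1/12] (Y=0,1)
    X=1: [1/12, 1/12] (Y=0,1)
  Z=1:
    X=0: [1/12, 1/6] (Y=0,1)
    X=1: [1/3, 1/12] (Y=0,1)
0.0734 nats

Conditional mutual information: I(X;Y|Z) = H(X|Z) + H(Y|Z) - H(X,Y|Z)

H(Z) = 0.6365
H(X,Z) = 1.3086 → H(X|Z) = 0.6721
H(Y,Z) = 1.3086 → H(Y|Z) = 0.6721
H(X,Y,Z) = 1.9073 → H(X,Y|Z) = 1.2708

I(X;Y|Z) = 0.6721 + 0.6721 - 1.2708 = 0.0734 nats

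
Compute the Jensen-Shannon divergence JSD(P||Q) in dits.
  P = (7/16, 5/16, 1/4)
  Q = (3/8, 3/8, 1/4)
0.0011 dits

Jensen-Shannon divergence is:
JSD(P||Q) = 0.5 × D_KL(P||M) + 0.5 × D_KL(Q||M)
where M = 0.5 × (P + Q) is the mixture distribution.

M = 0.5 × (7/16, 5/16, 1/4) + 0.5 × (3/8, 3/8, 1/4) = (13/32, 11/32, 1/4)

D_KL(P||M) = 0.0011 dits
D_KL(Q||M) = 0.0011 dits

JSD(P||Q) = 0.5 × 0.0011 + 0.5 × 0.0011 = 0.0011 dits

Unlike KL divergence, JSD is symmetric and bounded: 0 ≤ JSD ≤ log(2).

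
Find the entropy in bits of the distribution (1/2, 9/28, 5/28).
1.4701 bits

Shannon entropy is H(X) = -Σ p(x) log p(x).

For P = (1/2, 9/28, 5/28):
H = -1/2 × log_2(1/2) -9/28 × log_2(9/28) -5/28 × log_2(5/28)
H = 1.4701 bits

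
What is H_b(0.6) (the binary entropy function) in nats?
0.6730 nats

The binary entropy function is:
H(p) = -p log(p) - (1-p) log(1-p)

H(0.6) = -0.6 × log_e(0.6) - 0.4 × log_e(0.4)
H(0.6) = 0.6730 nats

Note: Binary entropy is maximized at p=0.5 (H=1 bit) and minimized at p=0 or p=1 (H=0).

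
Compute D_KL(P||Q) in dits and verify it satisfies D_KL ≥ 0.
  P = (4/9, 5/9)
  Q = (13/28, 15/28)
0.0003 dits

KL divergence satisfies the Gibbs inequality: D_KL(P||Q) ≥ 0 for all distributions P, Q.

D_KL(P||Q) = Σ p(x) log(p(x)/q(x))
Term by term:
  x=0: 4/9 × log_10[(4/9)/(13/28)] = -0.0084
  x=1: 5/9 × log_10[(5/9)/(15/28)] = 0.0088
D_KL(P||Q) = 0.0003 dits

D_KL(P||Q) = 0.0003 ≥ 0 ✓

This non-negativity is a fundamental property: relative entropy cannot be negative because it measures how different Q is from P.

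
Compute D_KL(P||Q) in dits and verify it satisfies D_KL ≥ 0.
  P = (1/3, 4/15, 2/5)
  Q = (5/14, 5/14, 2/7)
0.0146 dits

KL divergence satisfies the Gibbs inequality: D_KL(P||Q) ≥ 0 for all distributions P, Q.

D_KL(P||Q) = Σ p(x) log(p(x)/q(x))
Term by term:
  x=0: 1/3 × log_10[(1/3)/(5/14)] = -0.0100
  x=1: 4/15 × log_10[(4/15)/(5/14)] = -0.0338
  x=2: 2/5 × log_10[(2/5)/(2/7)] = 0.0585
D_KL(P||Q) = 0.0146 dits

D_KL(P||Q) = 0.0146 ≥ 0 ✓

This non-negativity is a fundamental property: relative entropy cannot be negative because it measures how different Q is from P.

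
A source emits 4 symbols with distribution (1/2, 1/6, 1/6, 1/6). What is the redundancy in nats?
0.1438 nats

Redundancy measures how far a source is from maximum entropy:
R = H_max - H(X)

Maximum entropy for 4 symbols: H_max = log_e(4) = 1.3863 nats
Actual entropy: H(X) = 1.2425 nats
Redundancy: R = 1.3863 - 1.2425 = 0.1438 nats

This redundancy represents potential for compression: the source could be compressed by 0.1438 nats per symbol.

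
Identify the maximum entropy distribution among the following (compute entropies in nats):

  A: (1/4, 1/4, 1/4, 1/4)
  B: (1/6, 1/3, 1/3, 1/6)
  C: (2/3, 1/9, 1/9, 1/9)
A

For a discrete distribution over n outcomes, entropy is maximized by the uniform distribution.

Computing entropies:
H(A) = 1.3863 nats
H(B) = 1.3297 nats
H(C) = 1.0027 nats

The uniform distribution (where all probabilities equal 1/4) achieves the maximum entropy of log_e(4) = 1.3863 nats.

Distribution A has the highest entropy.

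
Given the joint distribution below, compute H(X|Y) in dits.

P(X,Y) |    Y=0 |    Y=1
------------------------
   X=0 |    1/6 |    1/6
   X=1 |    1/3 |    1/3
0.2764 dits

Using the chain rule: H(X|Y) = H(X,Y) - H(Y)

First, compute H(X,Y) = 0.5775 dits

Marginal P(Y) = (1/2, 1/2)
H(Y) = 0.3010 dits

H(X|Y) = H(X,Y) - H(Y) = 0.5775 - 0.3010 = 0.2764 dits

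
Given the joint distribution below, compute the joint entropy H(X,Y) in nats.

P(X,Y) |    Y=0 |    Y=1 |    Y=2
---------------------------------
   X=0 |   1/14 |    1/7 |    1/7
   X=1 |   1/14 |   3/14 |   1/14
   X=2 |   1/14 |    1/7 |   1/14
2.1066 nats

Joint entropy is H(X,Y) = -Σ_{x,y} p(x,y) log p(x,y).

Summing over all non-zero entries:
H(X,Y) = -[1/14·log_e(1/14) + 1/7·log_e(1/7) + 1/7·log_e(1/7) + 1/14·log_e(1/14) + 3/14·log_e(3/14) + 1/14·log_e(1/14) + 1/14·log_e(1/14) + 1/7·log_e(1/7) + 1/14·log_e(1/14)]
H(X,Y) = 2.1066 nats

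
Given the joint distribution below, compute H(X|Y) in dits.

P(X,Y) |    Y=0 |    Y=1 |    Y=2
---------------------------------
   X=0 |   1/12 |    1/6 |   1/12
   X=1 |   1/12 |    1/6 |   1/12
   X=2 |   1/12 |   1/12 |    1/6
0.4607 dits

Using the chain rule: H(X|Y) = H(X,Y) - H(Y)

First, compute H(X,Y) = 0.9287 dits

Marginal P(Y) = (1/4, 5/12, 1/3)
H(Y) = 0.4680 dits

H(X|Y) = H(X,Y) - H(Y) = 0.9287 - 0.4680 = 0.4607 dits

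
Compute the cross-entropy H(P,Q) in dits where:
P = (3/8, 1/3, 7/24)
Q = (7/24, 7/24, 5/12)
0.4899 dits

Cross-entropy: H(P,Q) = -Σ p(x) log q(x)

Alternatively: H(P,Q) = H(P) + D_KL(P||Q)
H(P) = 0.4749 dits
D_KL(P||Q) = 0.0151 dits

H(P,Q) = 0.4749 + 0.0151 = 0.4899 dits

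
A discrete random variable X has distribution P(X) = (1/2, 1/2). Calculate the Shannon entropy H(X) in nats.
0.6931 nats

Shannon entropy is H(X) = -Σ p(x) log p(x).

For P = (1/2, 1/2):
H = -1/2 × log_e(1/2) -1/2 × log_e(1/2)
H = 0.6931 nats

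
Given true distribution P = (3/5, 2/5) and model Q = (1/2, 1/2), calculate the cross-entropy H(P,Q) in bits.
1.0000 bits

Cross-entropy: H(P,Q) = -Σ p(x) log q(x)

Alternatively: H(P,Q) = H(P) + D_KL(P||Q)
H(P) = 0.9710 bits
D_KL(P||Q) = 0.0290 bits

H(P,Q) = 0.9710 + 0.0290 = 1.0000 bits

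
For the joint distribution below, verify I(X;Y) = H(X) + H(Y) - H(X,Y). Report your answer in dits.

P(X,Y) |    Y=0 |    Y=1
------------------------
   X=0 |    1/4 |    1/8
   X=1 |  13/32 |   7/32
I(X;Y) = 0.0001 dits

Mutual information has multiple equivalent forms:
- I(X;Y) = H(X) - H(X|Y)
- I(X;Y) = H(Y) - H(Y|X)
- I(X;Y) = H(X) + H(Y) - H(X,Y)

Computing all quantities:
H(X) = 0.2873, H(Y) = 0.2795, H(X,Y) = 0.5667
H(X|Y) = 0.2873, H(Y|X) = 0.2794

Verification:
H(X) - H(X|Y) = 0.2873 - 0.2873 = 0.0001
H(Y) - H(Y|X) = 0.2795 - 0.2794 = 0.0001
H(X) + H(Y) - H(X,Y) = 0.2873 + 0.2795 - 0.5667 = 0.0001

All forms give I(X;Y) = 0.0001 dits. ✓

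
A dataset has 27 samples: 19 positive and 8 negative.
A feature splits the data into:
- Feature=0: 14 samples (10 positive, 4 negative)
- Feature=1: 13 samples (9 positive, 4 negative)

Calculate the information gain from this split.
0.0004 bits

Information Gain = H(Y) - H(Y|Feature)

Before split:
P(positive) = 19/27 = 0.7037
H(Y) = 0.8767 bits

After split:
Feature=0: H = 0.8631 bits (weight = 14/27)
Feature=1: H = 0.8905 bits (weight = 13/27)
H(Y|Feature) = (14/27)×0.8631 + (13/27)×0.8905 = 0.8763 bits

Information Gain = 0.8767 - 0.8763 = 0.0004 bits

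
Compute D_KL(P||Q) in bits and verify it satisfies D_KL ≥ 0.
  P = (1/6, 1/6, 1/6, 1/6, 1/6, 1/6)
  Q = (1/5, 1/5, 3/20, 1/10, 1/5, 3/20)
0.0420 bits

KL divergence satisfies the Gibbs inequality: D_KL(P||Q) ≥ 0 for all distributions P, Q.

D_KL(P||Q) = Σ p(x) log(p(x)/q(x))
Term by term:
  x=0: 1/6 × log_2[(1/6)/(1/5)] = -0.0438
  x=1: 1/6 × log_2[(1/6)/(1/5)] = -0.0438
  x=2: 1/6 × log_2[(1/6)/(3/20)] = 0.0253
  x=3: 1/6 × log_2[(1/6)/(1/10)] = 0.1228
  x=4: 1/6 × log_2[(1/6)/(1/5)] = -0.0438
  x=5: 1/6 × log_2[(1/6)/(3/20)] = 0.0253
D_KL(P||Q) = 0.0420 bits

D_KL(P||Q) = 0.0420 ≥ 0 ✓

This non-negativity is a fundamental property: relative entropy cannot be negative because it measures how different Q is from P.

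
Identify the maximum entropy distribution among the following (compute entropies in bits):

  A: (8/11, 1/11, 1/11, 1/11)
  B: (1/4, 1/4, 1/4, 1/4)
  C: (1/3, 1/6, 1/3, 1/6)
B

For a discrete distribution over n outcomes, entropy is maximized by the uniform distribution.

Computing entropies:
H(A) = 1.2776 bits
H(B) = 2.0000 bits
H(C) = 1.9183 bits

The uniform distribution (where all probabilities equal 1/4) achieves the maximum entropy of log_2(4) = 2.0000 bits.

Distribution B has the highest entropy.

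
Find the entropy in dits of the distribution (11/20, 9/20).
0.2989 dits

Shannon entropy is H(X) = -Σ p(x) log p(x).

For P = (11/20, 9/20):
H = -11/20 × log_10(11/20) -9/20 × log_10(9/20)
H = 0.2989 dits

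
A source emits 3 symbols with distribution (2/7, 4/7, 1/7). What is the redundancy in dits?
0.0621 dits

Redundancy measures how far a source is from maximum entropy:
R = H_max - H(X)

Maximum entropy for 3 symbols: H_max = log_10(3) = 0.4771 dits
Actual entropy: H(X) = 0.4151 dits
Redundancy: R = 0.4771 - 0.4151 = 0.0621 dits

This redundancy represents potential for compression: the source could be compressed by 0.0621 dits per symbol.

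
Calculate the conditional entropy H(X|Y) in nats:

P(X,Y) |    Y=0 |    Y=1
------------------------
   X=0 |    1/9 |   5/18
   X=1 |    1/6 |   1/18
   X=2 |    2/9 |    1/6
0.9989 nats

Using the chain rule: H(X|Y) = H(X,Y) - H(Y)

First, compute H(X,Y) = 1.6920 nats

Marginal P(Y) = (1/2, 1/2)
H(Y) = 0.6931 nats

H(X|Y) = H(X,Y) - H(Y) = 1.6920 - 0.6931 = 0.9989 nats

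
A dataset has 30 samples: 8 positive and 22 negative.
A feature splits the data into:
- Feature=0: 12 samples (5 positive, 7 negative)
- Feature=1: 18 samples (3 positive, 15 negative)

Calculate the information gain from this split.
0.0547 bits

Information Gain = H(Y) - H(Y|Feature)

Before split:
P(positive) = 8/30 = 0.2667
H(Y) = 0.8366 bits

After split:
Feature=0: H = 0.9799 bits (weight = 12/30)
Feature=1: H = 0.6500 bits (weight = 18/30)
H(Y|Feature) = (12/30)×0.9799 + (18/30)×0.6500 = 0.7820 bits

Information Gain = 0.8366 - 0.7820 = 0.0547 bits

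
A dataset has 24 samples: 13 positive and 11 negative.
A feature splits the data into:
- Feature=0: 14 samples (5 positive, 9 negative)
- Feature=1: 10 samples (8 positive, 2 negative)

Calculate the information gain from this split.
0.1457 bits

Information Gain = H(Y) - H(Y|Feature)

Before split:
P(positive) = 13/24 = 0.5417
H(Y) = 0.9950 bits

After split:
Feature=0: H = 0.9403 bits (weight = 14/24)
Feature=1: H = 0.7219 bits (weight = 10/24)
H(Y|Feature) = (14/24)×0.9403 + (10/24)×0.7219 = 0.8493 bits

Information Gain = 0.9950 - 0.8493 = 0.1457 bits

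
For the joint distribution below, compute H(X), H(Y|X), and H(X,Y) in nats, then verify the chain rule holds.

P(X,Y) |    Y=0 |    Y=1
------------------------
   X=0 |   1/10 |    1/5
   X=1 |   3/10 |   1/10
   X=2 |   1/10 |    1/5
H(X,Y) = 1.6957, H(X) = 1.0889, H(Y|X) = 0.6068 (all in nats)

Chain rule: H(X,Y) = H(X) + H(Y|X)

Left side — joint entropy directly:
H(X,Y) = -Σ p(x,y) log p(x,y) = 1.6957 nats

Right side — compute H(Y|X) from the conditional distributions:
P(X) = (3/10, 2/5, 3/10), so H(X) = 1.0889 nats
H(Y|X) = Σ_x P(X=x) · H(Y|X=x):
  P(Y|X=0) = (1/3, 2/3), H(Y|X=0) = 0.6365, weight P(X=0) = 3/10
  P(Y|X=1) = (3/4, 1/4), H(Y|X=1) = 0.5623, weight P(X=1) = 2/5
  P(Y|X=2) = (1/3, 2/3), H(Y|X=2) = 0.6365, weight P(X=2) = 3/10
H(Y|X) = 0.6068 nats

H(X) + H(Y|X) = 1.0889 + 0.6068 = 1.6957 nats

Both sides equal 1.6957 nats. ✓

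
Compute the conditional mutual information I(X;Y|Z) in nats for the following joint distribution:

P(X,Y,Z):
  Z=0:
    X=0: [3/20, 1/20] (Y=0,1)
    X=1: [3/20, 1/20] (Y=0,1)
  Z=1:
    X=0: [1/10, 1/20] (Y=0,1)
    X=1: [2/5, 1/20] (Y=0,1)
0.0179 nats

Conditional mutual information: I(X;Y|Z) = H(X|Z) + H(Y|Z) - H(X,Y|Z)

H(Z) = 0.6730
H(X,Z) = 1.2877 → H(X|Z) = 0.6147
H(Y,Z) = 1.1683 → H(Y|Z) = 0.4953
H(X,Y,Z) = 1.7651 → H(X,Y|Z) = 1.0920

I(X;Y|Z) = 0.6147 + 0.4953 - 1.0920 = 0.0179 nats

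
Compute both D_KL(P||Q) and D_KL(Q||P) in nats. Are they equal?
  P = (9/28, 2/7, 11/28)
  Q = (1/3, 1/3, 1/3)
D_KL(P||Q) = 0.0088, D_KL(Q||P) = 0.0087

KL divergence is not symmetric: D_KL(P||Q) ≠ D_KL(Q||P) in general.

D_KL(P||Q) = 0.0088 nats
D_KL(Q||P) = 0.0087 nats

No, they are not equal!

This asymmetry is why KL divergence is not a true distance metric.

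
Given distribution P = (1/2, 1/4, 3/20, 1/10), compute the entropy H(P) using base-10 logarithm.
0.5246 dits

Shannon entropy is H(X) = -Σ p(x) log p(x).

For P = (1/2, 1/4, 3/20, 1/10):
H = -1/2 × log_10(1/2) -1/4 × log_10(1/4) -3/20 × log_10(3/20) -1/10 × log_10(1/10)
H = 0.5246 dits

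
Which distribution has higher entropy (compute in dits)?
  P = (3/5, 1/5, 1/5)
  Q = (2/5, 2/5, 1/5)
Q

Computing entropies in dits:
H(P) = 0.4127
H(Q) = 0.4581

Distribution Q has higher entropy.

Intuition: The distribution closer to uniform (more spread out) has higher entropy.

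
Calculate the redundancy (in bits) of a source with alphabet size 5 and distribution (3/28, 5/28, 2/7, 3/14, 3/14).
0.0640 bits

Redundancy measures how far a source is from maximum entropy:
R = H_max - H(X)

Maximum entropy for 5 symbols: H_max = log_2(5) = 2.3219 bits
Actual entropy: H(X) = 2.2579 bits
Redundancy: R = 2.3219 - 2.2579 = 0.0640 bits

This redundancy represents potential for compression: the source could be compressed by 0.0640 bits per symbol.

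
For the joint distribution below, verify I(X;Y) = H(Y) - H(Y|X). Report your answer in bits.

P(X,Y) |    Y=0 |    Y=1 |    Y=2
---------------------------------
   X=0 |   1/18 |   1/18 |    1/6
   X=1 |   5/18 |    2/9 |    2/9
I(X;Y) = 0.0521 bits

Mutual information has multiple equivalent forms:
- I(X;Y) = H(X) - H(X|Y)
- I(X;Y) = H(Y) - H(Y|X)
- I(X;Y) = H(X) + H(Y) - H(X,Y)

Computing all quantities:
H(X) = 0.8524, H(Y) = 1.5715, H(X,Y) = 2.3719
H(X|Y) = 0.8004, H(Y|X) = 1.5195

Verification:
H(X) - H(X|Y) = 0.8524 - 0.8004 = 0.0521
H(Y) - H(Y|X) = 1.5715 - 1.5195 = 0.0521
H(X) + H(Y) - H(X,Y) = 0.8524 + 1.5715 - 2.3719 = 0.0521

All forms give I(X;Y) = 0.0521 bits. ✓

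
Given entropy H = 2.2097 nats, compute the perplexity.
9.1130

Perplexity is e^H (or exp(H) for natural log).

H = 2.2097 nats
Perplexity = e^2.2097 = 9.1130

Interpretation: The model's uncertainty is equivalent to choosing uniformly among 9.1 options.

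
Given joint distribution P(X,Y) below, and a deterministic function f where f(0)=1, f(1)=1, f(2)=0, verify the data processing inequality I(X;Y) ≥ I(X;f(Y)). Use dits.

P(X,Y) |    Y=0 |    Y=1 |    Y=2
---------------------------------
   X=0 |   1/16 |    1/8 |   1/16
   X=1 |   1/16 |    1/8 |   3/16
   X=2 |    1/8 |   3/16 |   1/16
I(X;Y) = 0.0231, I(X;f(Y)) = 0.0224, inequality holds: 0.0231 ≥ 0.0224

Data Processing Inequality: For any Markov chain X → Y → Z, we have I(X;Y) ≥ I(X;Z).

Here Z = f(Y) is a deterministic function of Y, forming X → Y → Z.

Original I(X;Y) = 0.0231 dits

After applying f:
P(X,Z) where Z=f(Y):
- P(X,Z=0) = P(X,Y=2)
- P(X,Z=1) = P(X,Y=0) + P(X,Y=1)

I(X;Z) = I(X;f(Y)) = 0.0224 dits

Verification: 0.0231 ≥ 0.0224 ✓

Information cannot be created by processing; the function f can only lose information about X.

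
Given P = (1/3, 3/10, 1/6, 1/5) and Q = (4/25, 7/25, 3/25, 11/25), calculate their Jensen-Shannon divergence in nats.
0.0407 nats

Jensen-Shannon divergence is:
JSD(P||Q) = 0.5 × D_KL(P||M) + 0.5 × D_KL(Q||M)
where M = 0.5 × (P + Q) is the mixture distribution.

M = 0.5 × (1/3, 3/10, 1/6, 1/5) + 0.5 × (4/25, 7/25, 3/25, 11/25) = (0.246667, 0.29, 0.143333, 8/25)

D_KL(P||M) = 0.0417 nats
D_KL(Q||M) = 0.0397 nats

JSD(P||Q) = 0.5 × 0.0417 + 0.5 × 0.0397 = 0.0407 nats

Unlike KL divergence, JSD is symmetric and bounded: 0 ≤ JSD ≤ log(2).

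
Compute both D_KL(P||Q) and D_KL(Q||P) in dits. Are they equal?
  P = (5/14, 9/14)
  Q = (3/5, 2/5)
D_KL(P||Q) = 0.0520, D_KL(Q||P) = 0.0528

KL divergence is not symmetric: D_KL(P||Q) ≠ D_KL(Q||P) in general.

D_KL(P||Q) = 0.0520 dits
D_KL(Q||P) = 0.0528 dits

No, they are not equal!

This asymmetry is why KL divergence is not a true distance metric.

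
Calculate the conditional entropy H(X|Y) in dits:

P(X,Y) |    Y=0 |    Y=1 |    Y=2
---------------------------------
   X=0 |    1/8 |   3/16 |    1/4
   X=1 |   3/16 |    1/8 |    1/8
0.2863 dits

Using the chain rule: H(X|Y) = H(X,Y) - H(Y)

First, compute H(X,Y) = 0.7618 dits

Marginal P(Y) = (5/16, 5/16, 3/8)
H(Y) = 0.4755 dits

H(X|Y) = H(X,Y) - H(Y) = 0.7618 - 0.4755 = 0.2863 dits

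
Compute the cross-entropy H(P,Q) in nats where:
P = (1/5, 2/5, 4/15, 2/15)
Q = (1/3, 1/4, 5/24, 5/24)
1.4017 nats

Cross-entropy: H(P,Q) = -Σ p(x) log q(x)

Alternatively: H(P,Q) = H(P) + D_KL(P||Q)
H(P) = 1.3095 nats
D_KL(P||Q) = 0.0922 nats

H(P,Q) = 1.3095 + 0.0922 = 1.4017 nats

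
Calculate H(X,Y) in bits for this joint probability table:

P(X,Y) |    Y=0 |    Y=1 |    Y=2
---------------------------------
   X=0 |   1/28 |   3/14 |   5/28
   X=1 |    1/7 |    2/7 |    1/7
2.4102 bits

Joint entropy is H(X,Y) = -Σ_{x,y} p(x,y) log p(x,y).

Summing over all non-zero entries:
H(X,Y) = -[1/28·log_2(1/28) + 3/14·log_2(3/14) + 5/28·log_2(5/28) + 1/7·log_2(1/7) + 2/7·log_2(2/7) + 1/7·log_2(1/7)]
H(X,Y) = 2.4102 bits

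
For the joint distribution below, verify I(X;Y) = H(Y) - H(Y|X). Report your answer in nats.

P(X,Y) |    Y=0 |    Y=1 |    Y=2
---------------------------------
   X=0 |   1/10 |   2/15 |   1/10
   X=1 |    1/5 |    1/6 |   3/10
I(X;Y) = 0.0145 nats

Mutual information has multiple equivalent forms:
- I(X;Y) = H(X) - H(X|Y)
- I(X;Y) = H(Y) - H(Y|X)
- I(X;Y) = H(X) + H(Y) - H(X,Y)

Computing all quantities:
H(X) = 0.6365, H(Y) = 1.0889, H(X,Y) = 1.7109
H(X|Y) = 0.6220, H(Y|X) = 1.0744

Verification:
H(X) - H(X|Y) = 0.6365 - 0.6220 = 0.0145
H(Y) - H(Y|X) = 1.0889 - 1.0744 = 0.0145
H(X) + H(Y) - H(X,Y) = 0.6365 + 1.0889 - 1.7109 = 0.0145

All forms give I(X;Y) = 0.0145 nats. ✓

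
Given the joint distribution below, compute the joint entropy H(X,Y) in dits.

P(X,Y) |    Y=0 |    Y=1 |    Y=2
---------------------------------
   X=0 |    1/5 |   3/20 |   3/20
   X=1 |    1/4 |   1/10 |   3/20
0.7611 dits

Joint entropy is H(X,Y) = -Σ_{x,y} p(x,y) log p(x,y).

Summing over all non-zero entries:
H(X,Y) = -[1/5·log_10(1/5) + 3/20·log_10(3/20) + 3/20·log_10(3/20) + 1/4·log_10(1/4) + 1/10·log_10(1/10) + 3/20·log_10(3/20)]
H(X,Y) = 0.7611 dits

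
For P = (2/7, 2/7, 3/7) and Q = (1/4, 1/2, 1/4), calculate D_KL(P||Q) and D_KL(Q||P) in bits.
D_KL(P||Q) = 0.1576, D_KL(Q||P) = 0.1611

KL divergence is not symmetric: D_KL(P||Q) ≠ D_KL(Q||P) in general.

D_KL(P||Q) = 0.1576 bits
D_KL(Q||P) = 0.1611 bits

No, they are not equal!

This asymmetry is why KL divergence is not a true distance metric.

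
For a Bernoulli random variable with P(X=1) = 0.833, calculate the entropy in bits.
0.6508 bits

The binary entropy function is:
H(p) = -p log(p) - (1-p) log(1-p)

H(0.833) = -0.833 × log_2(0.833) - 0.167 × log_2(0.167)
H(0.833) = 0.6508 bits

Note: Binary entropy is maximized at p=0.5 (H=1 bit) and minimized at p=0 or p=1 (H=0).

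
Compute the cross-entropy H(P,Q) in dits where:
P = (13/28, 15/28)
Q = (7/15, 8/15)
0.2999 dits

Cross-entropy: H(P,Q) = -Σ p(x) log q(x)

Alternatively: H(P,Q) = H(P) + D_KL(P||Q)
H(P) = 0.2999 dits
D_KL(P||Q) = 0.0000 dits

H(P,Q) = 0.2999 + 0.0000 = 0.2999 dits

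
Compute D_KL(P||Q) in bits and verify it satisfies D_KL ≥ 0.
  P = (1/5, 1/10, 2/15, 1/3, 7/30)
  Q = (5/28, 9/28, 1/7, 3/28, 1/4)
0.3736 bits

KL divergence satisfies the Gibbs inequality: D_KL(P||Q) ≥ 0 for all distributions P, Q.

D_KL(P||Q) = Σ p(x) log(p(x)/q(x))
Term by term:
  x=0: 1/5 × log_2[(1/5)/(5/28)] = 0.0327
  x=1: 1/10 × log_2[(1/10)/(9/28)] = -0.1684
  x=2: 2/15 × log_2[(2/15)/(1/7)] = -0.0133
  x=3: 1/3 × log_2[(1/3)/(3/28)] = 0.5458
  x=4: 7/30 × log_2[(7/30)/(1/4)] = -0.0232
D_KL(P||Q) = 0.3736 bits

D_KL(P||Q) = 0.3736 ≥ 0 ✓

This non-negativity is a fundamental property: relative entropy cannot be negative because it measures how different Q is from P.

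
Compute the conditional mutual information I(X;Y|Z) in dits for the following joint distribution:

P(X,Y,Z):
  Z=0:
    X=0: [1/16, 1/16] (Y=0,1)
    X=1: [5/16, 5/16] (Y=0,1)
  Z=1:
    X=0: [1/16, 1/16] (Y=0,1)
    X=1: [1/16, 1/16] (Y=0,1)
0.0000 dits

Conditional mutual information: I(X;Y|Z) = H(X|Z) + H(Y|Z) - H(X,Y|Z)

H(Z) = 0.2442
H(X,Z) = 0.4662 → H(X|Z) = 0.2220
H(Y,Z) = 0.5452 → H(Y|Z) = 0.3010
H(X,Y,Z) = 0.7673 → H(X,Y|Z) = 0.5230

I(X;Y|Z) = 0.2220 + 0.3010 - 0.5230 = 0.0000 dits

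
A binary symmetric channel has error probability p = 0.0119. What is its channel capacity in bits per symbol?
0.9069 bits

For a binary symmetric channel (BSC) with error probability p:
Capacity C = 1 - H(p) bits per symbol

where H(p) = -p log₂(p) - (1-p) log₂(1-p) is the binary entropy function.

H(0.0119) = 0.0931 bits
C = 1 - 0.0931 = 0.9069 bits per symbol

This means we can reliably transmit up to 0.9069 bits of information per channel use.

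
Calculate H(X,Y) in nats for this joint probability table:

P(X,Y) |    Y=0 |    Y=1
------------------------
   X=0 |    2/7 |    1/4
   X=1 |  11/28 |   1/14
1.2601 nats

Joint entropy is H(X,Y) = -Σ_{x,y} p(x,y) log p(x,y).

Summing over all non-zero entries:
H(X,Y) = -[2/7·log_e(2/7) + 1/4·log_e(1/4) + 11/28·log_e(11/28) + 1/14·log_e(1/14)]
H(X,Y) = 1.2601 nats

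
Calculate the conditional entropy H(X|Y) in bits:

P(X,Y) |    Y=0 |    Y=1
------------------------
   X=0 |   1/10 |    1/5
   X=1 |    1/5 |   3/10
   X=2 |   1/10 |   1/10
1.4755 bits

Using the chain rule: H(X|Y) = H(X,Y) - H(Y)

First, compute H(X,Y) = 2.4464 bits

Marginal P(Y) = (2/5, 3/5)
H(Y) = 0.9710 bits

H(X|Y) = H(X,Y) - H(Y) = 2.4464 - 0.9710 = 1.4755 bits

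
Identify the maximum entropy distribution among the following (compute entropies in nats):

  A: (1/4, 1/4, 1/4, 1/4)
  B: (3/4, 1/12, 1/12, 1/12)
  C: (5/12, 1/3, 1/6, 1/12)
A

For a discrete distribution over n outcomes, entropy is maximized by the uniform distribution.

Computing entropies:
H(A) = 1.3863 nats
H(B) = 0.8370 nats
H(C) = 1.2367 nats

The uniform distribution (where all probabilities equal 1/4) achieves the maximum entropy of log_e(4) = 1.3863 nats.

Distribution A has the highest entropy.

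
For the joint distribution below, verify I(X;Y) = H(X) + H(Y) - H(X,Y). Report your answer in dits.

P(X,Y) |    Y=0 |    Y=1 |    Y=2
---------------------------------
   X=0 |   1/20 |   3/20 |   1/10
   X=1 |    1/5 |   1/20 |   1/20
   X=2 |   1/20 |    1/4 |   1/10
I(X;Y) = 0.0622 dits

Mutual information has multiple equivalent forms:
- I(X;Y) = H(X) - H(X|Y)
- I(X;Y) = H(Y) - H(Y|X)
- I(X;Y) = H(X) + H(Y) - H(X,Y)

Computing all quantities:
H(X) = 0.4729, H(Y) = 0.4634, H(X,Y) = 0.8741
H(X|Y) = 0.4107, H(Y|X) = 0.4012

Verification:
H(X) - H(X|Y) = 0.4729 - 0.4107 = 0.0622
H(Y) - H(Y|X) = 0.4634 - 0.4012 = 0.0622
H(X) + H(Y) - H(X,Y) = 0.4729 + 0.4634 - 0.8741 = 0.0622

All forms give I(X;Y) = 0.0622 dits. ✓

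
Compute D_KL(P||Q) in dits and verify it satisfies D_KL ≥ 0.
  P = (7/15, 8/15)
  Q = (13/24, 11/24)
0.0049 dits

KL divergence satisfies the Gibbs inequality: D_KL(P||Q) ≥ 0 for all distributions P, Q.

D_KL(P||Q) = Σ p(x) log(p(x)/q(x))
Term by term:
  x=0: 7/15 × log_10[(7/15)/(13/24)] = -0.0302
  x=1: 8/15 × log_10[(8/15)/(11/24)] = 0.0351
D_KL(P||Q) = 0.0049 dits

D_KL(P||Q) = 0.0049 ≥ 0 ✓

This non-negativity is a fundamental property: relative entropy cannot be negative because it measures how different Q is from P.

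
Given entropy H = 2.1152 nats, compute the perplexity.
8.2912

Perplexity is e^H (or exp(H) for natural log).

H = 2.1152 nats
Perplexity = e^2.1152 = 8.2912

Interpretation: The model's uncertainty is equivalent to choosing uniformly among 8.3 options.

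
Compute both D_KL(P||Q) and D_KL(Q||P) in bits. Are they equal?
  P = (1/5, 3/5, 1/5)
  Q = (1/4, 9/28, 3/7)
D_KL(P||Q) = 0.2560, D_KL(Q||P) = 0.2623

KL divergence is not symmetric: D_KL(P||Q) ≠ D_KL(Q||P) in general.

D_KL(P||Q) = 0.2560 bits
D_KL(Q||P) = 0.2623 bits

No, they are not equal!

This asymmetry is why KL divergence is not a true distance metric.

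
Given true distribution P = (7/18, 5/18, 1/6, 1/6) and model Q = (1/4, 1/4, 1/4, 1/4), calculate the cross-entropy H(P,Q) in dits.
0.6021 dits

Cross-entropy: H(P,Q) = -Σ p(x) log q(x)

Alternatively: H(P,Q) = H(P) + D_KL(P||Q)
H(P) = 0.5734 dits
D_KL(P||Q) = 0.0286 dits

H(P,Q) = 0.5734 + 0.0286 = 0.6021 dits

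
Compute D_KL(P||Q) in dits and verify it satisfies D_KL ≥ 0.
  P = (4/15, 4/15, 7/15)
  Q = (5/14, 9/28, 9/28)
0.0201 dits

KL divergence satisfies the Gibbs inequality: D_KL(P||Q) ≥ 0 for all distributions P, Q.

D_KL(P||Q) = Σ p(x) log(p(x)/q(x))
Term by term:
  x=0: 4/15 × log_10[(4/15)/(5/14)] = -0.0338
  x=1: 4/15 × log_10[(4/15)/(9/28)] = -0.0216
  x=2: 7/15 × log_10[(7/15)/(9/28)] = 0.0756
D_KL(P||Q) = 0.0201 dits

D_KL(P||Q) = 0.0201 ≥ 0 ✓

This non-negativity is a fundamental property: relative entropy cannot be negative because it measures how different Q is from P.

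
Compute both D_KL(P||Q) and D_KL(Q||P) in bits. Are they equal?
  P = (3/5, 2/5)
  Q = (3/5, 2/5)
D_KL(P||Q) = 0.0000, D_KL(Q||P) = 0.0000

KL divergence is not symmetric: D_KL(P||Q) ≠ D_KL(Q||P) in general.

D_KL(P||Q) = 0.0000 bits
D_KL(Q||P) = 0.0000 bits

In this case they happen to be equal (to 4 decimal places).

This asymmetry is why KL divergence is not a true distance metric.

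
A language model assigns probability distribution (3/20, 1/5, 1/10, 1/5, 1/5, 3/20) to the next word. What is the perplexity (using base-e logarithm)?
5.8419

Perplexity is e^H (or exp(H) for natural log).

First, H = -Σ p log p = 1.7651 nats
Perplexity = e^1.7651 = 5.8419

Interpretation: The model's uncertainty is equivalent to choosing uniformly among 5.8 options.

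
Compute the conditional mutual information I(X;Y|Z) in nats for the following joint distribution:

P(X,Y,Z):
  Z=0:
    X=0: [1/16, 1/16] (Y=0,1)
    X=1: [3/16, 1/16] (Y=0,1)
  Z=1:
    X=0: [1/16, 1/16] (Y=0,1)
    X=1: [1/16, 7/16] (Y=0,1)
0.0492 nats

Conditional mutual information: I(X;Y|Z) = H(X|Z) + H(Y|Z) - H(X,Y|Z)

H(Z) = 0.6616
H(X,Z) = 1.2130 → H(X|Z) = 0.5514
H(Y,Z) = 1.2130 → H(Y|Z) = 0.5514
H(X,Y,Z) = 1.7153 → H(X,Y|Z) = 1.0537

I(X;Y|Z) = 0.5514 + 0.5514 - 1.0537 = 0.0492 nats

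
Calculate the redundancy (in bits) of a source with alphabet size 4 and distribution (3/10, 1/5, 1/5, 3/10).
0.0290 bits

Redundancy measures how far a source is from maximum entropy:
R = H_max - H(X)

Maximum entropy for 4 symbols: H_max = log_2(4) = 2.0000 bits
Actual entropy: H(X) = 1.9710 bits
Redundancy: R = 2.0000 - 1.9710 = 0.0290 bits

This redundancy represents potential for compression: the source could be compressed by 0.0290 bits per symbol.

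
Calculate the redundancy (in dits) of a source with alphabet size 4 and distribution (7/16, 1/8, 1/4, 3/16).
0.0453 dits

Redundancy measures how far a source is from maximum entropy:
R = H_max - H(X)

Maximum entropy for 4 symbols: H_max = log_10(4) = 0.6021 dits
Actual entropy: H(X) = 0.5568 dits
Redundancy: R = 0.6021 - 0.5568 = 0.0453 dits

This redundancy represents potential for compression: the source could be compressed by 0.0453 dits per symbol.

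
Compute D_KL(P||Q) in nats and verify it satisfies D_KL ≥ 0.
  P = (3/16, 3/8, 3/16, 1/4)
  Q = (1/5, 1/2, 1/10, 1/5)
0.0537 nats

KL divergence satisfies the Gibbs inequality: D_KL(P||Q) ≥ 0 for all distributions P, Q.

D_KL(P||Q) = Σ p(x) log(p(x)/q(x))
Term by term:
  x=0: 3/16 × log_e[(3/16)/(1/5)] = -0.0121
  x=1: 3/8 × log_e[(3/8)/(1/2)] = -0.1079
  x=2: 3/16 × log_e[(3/16)/(1/10)] = 0.1179
  x=3: 1/4 × log_e[(1/4)/(1/5)] = 0.0558
D_KL(P||Q) = 0.0537 nats

D_KL(P||Q) = 0.0537 ≥ 0 ✓

This non-negativity is a fundamental property: relative entropy cannot be negative because it measures how different Q is from P.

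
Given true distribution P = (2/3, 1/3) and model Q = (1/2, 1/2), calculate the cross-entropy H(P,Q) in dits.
0.3010 dits

Cross-entropy: H(P,Q) = -Σ p(x) log q(x)

Alternatively: H(P,Q) = H(P) + D_KL(P||Q)
H(P) = 0.2764 dits
D_KL(P||Q) = 0.0246 dits

H(P,Q) = 0.2764 + 0.0246 = 0.3010 dits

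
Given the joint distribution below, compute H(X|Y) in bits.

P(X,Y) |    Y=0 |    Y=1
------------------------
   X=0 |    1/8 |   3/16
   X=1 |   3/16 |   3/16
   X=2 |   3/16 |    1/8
1.5613 bits

Using the chain rule: H(X|Y) = H(X,Y) - H(Y)

First, compute H(X,Y) = 2.5613 bits

Marginal P(Y) = (1/2, 1/2)
H(Y) = 1.0000 bits

H(X|Y) = H(X,Y) - H(Y) = 2.5613 - 1.0000 = 1.5613 bits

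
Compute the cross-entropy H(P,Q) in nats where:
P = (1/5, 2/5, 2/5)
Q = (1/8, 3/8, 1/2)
1.0855 nats

Cross-entropy: H(P,Q) = -Σ p(x) log q(x)

Alternatively: H(P,Q) = H(P) + D_KL(P||Q)
H(P) = 1.0549 nats
D_KL(P||Q) = 0.0306 nats

H(P,Q) = 1.0549 + 0.0306 = 1.0855 nats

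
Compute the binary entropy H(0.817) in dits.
0.2067 dits

The binary entropy function is:
H(p) = -p log(p) - (1-p) log(1-p)

H(0.817) = -0.817 × log_10(0.817) - 0.183 × log_10(0.183)
H(0.817) = 0.2067 dits

Note: Binary entropy is maximized at p=0.5 (H=1 bit) and minimized at p=0 or p=1 (H=0).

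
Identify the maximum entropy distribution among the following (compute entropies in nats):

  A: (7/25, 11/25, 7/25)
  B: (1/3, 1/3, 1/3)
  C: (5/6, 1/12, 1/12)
B

For a discrete distribution over n outcomes, entropy is maximized by the uniform distribution.

Computing entropies:
H(A) = 1.0741 nats
H(B) = 1.0986 nats
H(C) = 0.5661 nats

The uniform distribution (where all probabilities equal 1/3) achieves the maximum entropy of log_e(3) = 1.0986 nats.

Distribution B has the highest entropy.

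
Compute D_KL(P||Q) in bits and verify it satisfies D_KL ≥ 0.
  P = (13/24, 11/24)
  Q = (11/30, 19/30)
0.0911 bits

KL divergence satisfies the Gibbs inequality: D_KL(P||Q) ≥ 0 for all distributions P, Q.

D_KL(P||Q) = Σ p(x) log(p(x)/q(x))
Term by term:
  x=0: 13/24 × log_2[(13/24)/(11/30)] = 0.3049
  x=1: 11/24 × log_2[(11/24)/(19/30)] = -0.2138
D_KL(P||Q) = 0.0911 bits

D_KL(P||Q) = 0.0911 ≥ 0 ✓

This non-negativity is a fundamental property: relative entropy cannot be negative because it measures how different Q is from P.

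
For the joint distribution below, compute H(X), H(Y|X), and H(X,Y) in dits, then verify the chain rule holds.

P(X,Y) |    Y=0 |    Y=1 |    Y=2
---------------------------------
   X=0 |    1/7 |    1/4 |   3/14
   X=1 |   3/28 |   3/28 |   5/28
H(X,Y) = 0.7561, H(X) = 0.2910, H(Y|X) = 0.4651 (all in dits)

Chain rule: H(X,Y) = H(X) + H(Y|X)

Left side — joint entropy directly:
H(X,Y) = -Σ p(x,y) log p(x,y) = 0.7561 dits

Right side — compute H(Y|X) from the conditional distributions:
P(X) = (17/28, 11/28), so H(X) = 0.2910 dits
H(Y|X) = Σ_x P(X=x) · H(Y|X=x):
  P(Y|X=0) = (4/17, 7/17, 6/17), H(Y|X=0) = 0.4662, weight P(X=0) = 17/28
  P(Y|X=1) = (3/11, 3/11, 5/11), H(Y|X=1) = 0.4634, weight P(X=1) = 11/28
H(Y|X) = 0.4651 dits

H(X) + H(Y|X) = 0.2910 + 0.4651 = 0.7561 dits

Both sides equal 0.7561 dits. ✓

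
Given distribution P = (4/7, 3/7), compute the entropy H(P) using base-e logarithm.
0.6829 nats

Shannon entropy is H(X) = -Σ p(x) log p(x).

For P = (4/7, 3/7):
H = -4/7 × log_e(4/7) -3/7 × log_e(3/7)
H = 0.6829 nats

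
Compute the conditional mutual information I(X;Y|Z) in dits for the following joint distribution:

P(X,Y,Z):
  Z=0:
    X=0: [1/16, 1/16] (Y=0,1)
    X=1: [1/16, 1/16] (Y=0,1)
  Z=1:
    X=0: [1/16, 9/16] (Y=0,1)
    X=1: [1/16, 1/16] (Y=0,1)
0.0209 dits

Conditional mutual information: I(X;Y|Z) = H(X|Z) + H(Y|Z) - H(X,Y|Z)

H(Z) = 0.2442
H(X,Z) = 0.4662 → H(X|Z) = 0.2220
H(Y,Z) = 0.4662 → H(Y|Z) = 0.2220
H(X,Y,Z) = 0.6674 → H(X,Y|Z) = 0.4231

I(X;Y|Z) = 0.2220 + 0.2220 - 0.4231 = 0.0209 dits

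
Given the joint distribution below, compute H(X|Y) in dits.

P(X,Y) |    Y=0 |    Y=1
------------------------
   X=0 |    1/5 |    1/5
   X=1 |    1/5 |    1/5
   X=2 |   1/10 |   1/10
0.4581 dits

Using the chain rule: H(X|Y) = H(X,Y) - H(Y)

First, compute H(X,Y) = 0.7592 dits

Marginal P(Y) = (1/2, 1/2)
H(Y) = 0.3010 dits

H(X|Y) = H(X,Y) - H(Y) = 0.7592 - 0.3010 = 0.4581 dits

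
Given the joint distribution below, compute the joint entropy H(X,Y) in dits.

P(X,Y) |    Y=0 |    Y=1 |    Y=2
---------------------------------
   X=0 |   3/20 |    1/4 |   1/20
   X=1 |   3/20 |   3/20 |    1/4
0.7368 dits

Joint entropy is H(X,Y) = -Σ_{x,y} p(x,y) log p(x,y).

Summing over all non-zero entries:
H(X,Y) = -[3/20·log_10(3/20) + 1/4·log_10(1/4) + 1/20·log_10(1/20) + 3/20·log_10(3/20) + 3/20·log_10(3/20) + 1/4·log_10(1/4)]
H(X,Y) = 0.7368 dits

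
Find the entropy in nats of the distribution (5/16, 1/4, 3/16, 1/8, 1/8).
1.5438 nats

Shannon entropy is H(X) = -Σ p(x) log p(x).

For P = (5/16, 1/4, 3/16, 1/8, 1/8):
H = -5/16 × log_e(5/16) -1/4 × log_e(1/4) -3/16 × log_e(3/16) -1/8 × log_e(1/8) -1/8 × log_e(1/8)
H = 1.5438 nats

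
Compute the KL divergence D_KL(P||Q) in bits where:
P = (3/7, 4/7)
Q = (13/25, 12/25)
0.0242 bits

KL divergence: D_KL(P||Q) = Σ p(x) log(p(x)/q(x))

Computing term by term:
  x=0: 3/7 × log_2[(3/7)/(13/25)] = 3/7 × -0.2790 = -0.1196
  x=1: 4/7 × log_2[(4/7)/(12/25)] = 4/7 × 0.2515 = 0.1437

D_KL(P||Q) = 0.0242 bits

Note: KL divergence is always non-negative and equals 0 iff P = Q.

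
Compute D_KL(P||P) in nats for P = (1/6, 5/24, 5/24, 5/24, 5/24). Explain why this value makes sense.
0.0000 nats

KL divergence satisfies the Gibbs inequality: D_KL(P||Q) ≥ 0 for all distributions P, Q.

D_KL(P||Q) = Σ p(x) log(p(x)/q(x))
Each term is p(x) × log_e(p(x)/p(x)) = p(x) × log_e(1) = 0, so the sum is 0.
D_KL(P||Q) = 0.0000 nats

When P = Q, the KL divergence is exactly 0, as there is no 'divergence' between identical distributions.

This non-negativity is a fundamental property: relative entropy cannot be negative because it measures how different Q is from P.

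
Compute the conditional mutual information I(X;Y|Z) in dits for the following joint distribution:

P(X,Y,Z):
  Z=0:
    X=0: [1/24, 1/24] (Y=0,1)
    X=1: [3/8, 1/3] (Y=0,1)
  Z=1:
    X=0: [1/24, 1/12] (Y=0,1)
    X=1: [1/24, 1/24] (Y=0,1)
0.0013 dits

Conditional mutual information: I(X;Y|Z) = H(X|Z) + H(Y|Z) - H(X,Y|Z)

H(Z) = 0.2222
H(X,Z) = 0.3988 → H(X|Z) = 0.1766
H(Y,Z) = 0.5210 → H(Y|Z) = 0.2987
H(X,Y,Z) = 0.6963 → H(X,Y|Z) = 0.4740

I(X;Y|Z) = 0.1766 + 0.2987 - 0.4740 = 0.0013 dits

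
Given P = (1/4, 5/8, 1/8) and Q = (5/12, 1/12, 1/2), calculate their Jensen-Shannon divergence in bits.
0.2712 bits

Jensen-Shannon divergence is:
JSD(P||Q) = 0.5 × D_KL(P||M) + 0.5 × D_KL(Q||M)
where M = 0.5 × (P + Q) is the mixture distribution.

M = 0.5 × (1/4, 5/8, 1/8) + 0.5 × (5/12, 1/12, 1/2) = (1/3, 0.354167, 5/16)

D_KL(P||M) = 0.2431 bits
D_KL(Q||M) = 0.2992 bits

JSD(P||Q) = 0.5 × 0.2431 + 0.5 × 0.2992 = 0.2712 bits

Unlike KL divergence, JSD is symmetric and bounded: 0 ≤ JSD ≤ log(2).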